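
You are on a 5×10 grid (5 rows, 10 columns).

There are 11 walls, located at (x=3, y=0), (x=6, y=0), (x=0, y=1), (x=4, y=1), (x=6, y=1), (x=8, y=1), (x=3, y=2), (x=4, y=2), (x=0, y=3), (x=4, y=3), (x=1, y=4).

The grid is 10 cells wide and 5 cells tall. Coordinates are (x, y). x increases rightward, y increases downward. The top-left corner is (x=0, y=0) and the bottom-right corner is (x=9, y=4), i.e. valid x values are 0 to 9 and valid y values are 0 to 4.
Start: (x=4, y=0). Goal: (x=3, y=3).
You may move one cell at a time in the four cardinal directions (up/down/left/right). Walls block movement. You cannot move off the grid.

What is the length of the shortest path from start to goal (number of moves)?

BFS from (x=4, y=0) until reaching (x=3, y=3):
  Distance 0: (x=4, y=0)
  Distance 1: (x=5, y=0)
  Distance 2: (x=5, y=1)
  Distance 3: (x=5, y=2)
  Distance 4: (x=6, y=2), (x=5, y=3)
  Distance 5: (x=7, y=2), (x=6, y=3), (x=5, y=4)
  Distance 6: (x=7, y=1), (x=8, y=2), (x=7, y=3), (x=4, y=4), (x=6, y=4)
  Distance 7: (x=7, y=0), (x=9, y=2), (x=8, y=3), (x=3, y=4), (x=7, y=4)
  Distance 8: (x=8, y=0), (x=9, y=1), (x=3, y=3), (x=9, y=3), (x=2, y=4), (x=8, y=4)  <- goal reached here
One shortest path (8 moves): (x=4, y=0) -> (x=5, y=0) -> (x=5, y=1) -> (x=5, y=2) -> (x=5, y=3) -> (x=5, y=4) -> (x=4, y=4) -> (x=3, y=4) -> (x=3, y=3)

Answer: Shortest path length: 8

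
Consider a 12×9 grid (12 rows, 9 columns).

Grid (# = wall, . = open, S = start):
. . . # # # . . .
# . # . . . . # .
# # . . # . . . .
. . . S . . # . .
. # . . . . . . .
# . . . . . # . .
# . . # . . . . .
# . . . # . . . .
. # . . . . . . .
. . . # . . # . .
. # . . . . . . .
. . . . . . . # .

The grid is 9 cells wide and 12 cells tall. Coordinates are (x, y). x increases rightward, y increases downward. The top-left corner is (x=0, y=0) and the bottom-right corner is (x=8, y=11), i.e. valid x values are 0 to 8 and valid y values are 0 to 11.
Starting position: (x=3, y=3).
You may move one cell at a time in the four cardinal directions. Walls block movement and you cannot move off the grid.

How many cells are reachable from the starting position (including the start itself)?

Answer: Reachable cells: 82

Derivation:
BFS flood-fill from (x=3, y=3):
  Distance 0: (x=3, y=3)
  Distance 1: (x=3, y=2), (x=2, y=3), (x=4, y=3), (x=3, y=4)
  Distance 2: (x=3, y=1), (x=2, y=2), (x=1, y=3), (x=5, y=3), (x=2, y=4), (x=4, y=4), (x=3, y=5)
  Distance 3: (x=4, y=1), (x=5, y=2), (x=0, y=3), (x=5, y=4), (x=2, y=5), (x=4, y=5)
  Distance 4: (x=5, y=1), (x=6, y=2), (x=0, y=4), (x=6, y=4), (x=1, y=5), (x=5, y=5), (x=2, y=6), (x=4, y=6)
  Distance 5: (x=6, y=1), (x=7, y=2), (x=7, y=4), (x=1, y=6), (x=5, y=6), (x=2, y=7)
  Distance 6: (x=6, y=0), (x=8, y=2), (x=7, y=3), (x=8, y=4), (x=7, y=5), (x=6, y=6), (x=1, y=7), (x=3, y=7), (x=5, y=7), (x=2, y=8)
  Distance 7: (x=7, y=0), (x=8, y=1), (x=8, y=3), (x=8, y=5), (x=7, y=6), (x=6, y=7), (x=3, y=8), (x=5, y=8), (x=2, y=9)
  Distance 8: (x=8, y=0), (x=8, y=6), (x=7, y=7), (x=4, y=8), (x=6, y=8), (x=1, y=9), (x=5, y=9), (x=2, y=10)
  Distance 9: (x=8, y=7), (x=7, y=8), (x=0, y=9), (x=4, y=9), (x=3, y=10), (x=5, y=10), (x=2, y=11)
  Distance 10: (x=0, y=8), (x=8, y=8), (x=7, y=9), (x=0, y=10), (x=4, y=10), (x=6, y=10), (x=1, y=11), (x=3, y=11), (x=5, y=11)
  Distance 11: (x=8, y=9), (x=7, y=10), (x=0, y=11), (x=4, y=11), (x=6, y=11)
  Distance 12: (x=8, y=10)
  Distance 13: (x=8, y=11)
Total reachable: 82 (grid has 86 open cells total)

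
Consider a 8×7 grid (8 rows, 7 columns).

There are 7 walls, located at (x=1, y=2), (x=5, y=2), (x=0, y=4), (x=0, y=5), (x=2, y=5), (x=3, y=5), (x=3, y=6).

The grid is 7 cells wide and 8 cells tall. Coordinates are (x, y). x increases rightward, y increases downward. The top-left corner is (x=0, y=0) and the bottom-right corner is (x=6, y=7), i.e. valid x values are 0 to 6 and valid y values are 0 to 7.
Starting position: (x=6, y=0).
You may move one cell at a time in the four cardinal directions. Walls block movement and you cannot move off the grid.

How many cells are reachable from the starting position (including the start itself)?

BFS flood-fill from (x=6, y=0):
  Distance 0: (x=6, y=0)
  Distance 1: (x=5, y=0), (x=6, y=1)
  Distance 2: (x=4, y=0), (x=5, y=1), (x=6, y=2)
  Distance 3: (x=3, y=0), (x=4, y=1), (x=6, y=3)
  Distance 4: (x=2, y=0), (x=3, y=1), (x=4, y=2), (x=5, y=3), (x=6, y=4)
  Distance 5: (x=1, y=0), (x=2, y=1), (x=3, y=2), (x=4, y=3), (x=5, y=4), (x=6, y=5)
  Distance 6: (x=0, y=0), (x=1, y=1), (x=2, y=2), (x=3, y=3), (x=4, y=4), (x=5, y=5), (x=6, y=6)
  Distance 7: (x=0, y=1), (x=2, y=3), (x=3, y=4), (x=4, y=5), (x=5, y=6), (x=6, y=7)
  Distance 8: (x=0, y=2), (x=1, y=3), (x=2, y=4), (x=4, y=6), (x=5, y=7)
  Distance 9: (x=0, y=3), (x=1, y=4), (x=4, y=7)
  Distance 10: (x=1, y=5), (x=3, y=7)
  Distance 11: (x=1, y=6), (x=2, y=7)
  Distance 12: (x=0, y=6), (x=2, y=6), (x=1, y=7)
  Distance 13: (x=0, y=7)
Total reachable: 49 (grid has 49 open cells total)

Answer: Reachable cells: 49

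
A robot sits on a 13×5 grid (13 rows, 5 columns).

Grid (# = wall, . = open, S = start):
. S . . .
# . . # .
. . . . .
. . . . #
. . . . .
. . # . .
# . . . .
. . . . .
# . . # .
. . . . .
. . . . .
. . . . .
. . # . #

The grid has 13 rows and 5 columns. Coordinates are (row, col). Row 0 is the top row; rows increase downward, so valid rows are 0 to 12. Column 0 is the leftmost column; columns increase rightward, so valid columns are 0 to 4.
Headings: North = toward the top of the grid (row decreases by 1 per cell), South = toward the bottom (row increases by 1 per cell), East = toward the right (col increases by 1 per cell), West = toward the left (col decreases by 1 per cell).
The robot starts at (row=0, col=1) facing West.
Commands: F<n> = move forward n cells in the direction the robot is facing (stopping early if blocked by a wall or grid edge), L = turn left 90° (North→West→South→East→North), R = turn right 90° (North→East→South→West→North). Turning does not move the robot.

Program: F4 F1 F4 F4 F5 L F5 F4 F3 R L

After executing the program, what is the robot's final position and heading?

Start: (row=0, col=1), facing West
  F4: move forward 1/4 (blocked), now at (row=0, col=0)
  F1: move forward 0/1 (blocked), now at (row=0, col=0)
  F4: move forward 0/4 (blocked), now at (row=0, col=0)
  F4: move forward 0/4 (blocked), now at (row=0, col=0)
  F5: move forward 0/5 (blocked), now at (row=0, col=0)
  L: turn left, now facing South
  F5: move forward 0/5 (blocked), now at (row=0, col=0)
  F4: move forward 0/4 (blocked), now at (row=0, col=0)
  F3: move forward 0/3 (blocked), now at (row=0, col=0)
  R: turn right, now facing West
  L: turn left, now facing South
Final: (row=0, col=0), facing South

Answer: Final position: (row=0, col=0), facing South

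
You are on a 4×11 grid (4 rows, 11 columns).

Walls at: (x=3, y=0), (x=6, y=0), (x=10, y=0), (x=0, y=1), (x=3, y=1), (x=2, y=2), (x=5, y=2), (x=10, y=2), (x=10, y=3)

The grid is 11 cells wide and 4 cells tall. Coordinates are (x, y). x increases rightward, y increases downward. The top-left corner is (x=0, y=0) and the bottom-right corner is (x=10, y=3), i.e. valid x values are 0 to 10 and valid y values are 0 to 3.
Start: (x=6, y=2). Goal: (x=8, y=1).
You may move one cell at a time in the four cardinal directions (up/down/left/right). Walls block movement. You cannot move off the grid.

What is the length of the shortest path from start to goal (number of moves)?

Answer: Shortest path length: 3

Derivation:
BFS from (x=6, y=2) until reaching (x=8, y=1):
  Distance 0: (x=6, y=2)
  Distance 1: (x=6, y=1), (x=7, y=2), (x=6, y=3)
  Distance 2: (x=5, y=1), (x=7, y=1), (x=8, y=2), (x=5, y=3), (x=7, y=3)
  Distance 3: (x=5, y=0), (x=7, y=0), (x=4, y=1), (x=8, y=1), (x=9, y=2), (x=4, y=3), (x=8, y=3)  <- goal reached here
One shortest path (3 moves): (x=6, y=2) -> (x=7, y=2) -> (x=8, y=2) -> (x=8, y=1)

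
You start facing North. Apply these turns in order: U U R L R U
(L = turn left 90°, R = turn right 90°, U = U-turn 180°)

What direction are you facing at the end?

Answer: Final heading: West

Derivation:
Start: North
  U (U-turn (180°)) -> South
  U (U-turn (180°)) -> North
  R (right (90° clockwise)) -> East
  L (left (90° counter-clockwise)) -> North
  R (right (90° clockwise)) -> East
  U (U-turn (180°)) -> West
Final: West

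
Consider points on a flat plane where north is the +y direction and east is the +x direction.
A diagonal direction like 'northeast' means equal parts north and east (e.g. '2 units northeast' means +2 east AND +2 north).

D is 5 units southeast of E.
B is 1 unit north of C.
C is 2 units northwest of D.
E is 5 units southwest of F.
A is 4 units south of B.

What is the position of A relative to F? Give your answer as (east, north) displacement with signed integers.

Answer: A is at (east=-2, north=-11) relative to F.

Derivation:
Place F at the origin (east=0, north=0).
  E is 5 units southwest of F: delta (east=-5, north=-5); E at (east=-5, north=-5).
  D is 5 units southeast of E: delta (east=+5, north=-5); D at (east=0, north=-10).
  C is 2 units northwest of D: delta (east=-2, north=+2); C at (east=-2, north=-8).
  B is 1 unit north of C: delta (east=+0, north=+1); B at (east=-2, north=-7).
  A is 4 units south of B: delta (east=+0, north=-4); A at (east=-2, north=-11).
Therefore A relative to F: (east=-2, north=-11).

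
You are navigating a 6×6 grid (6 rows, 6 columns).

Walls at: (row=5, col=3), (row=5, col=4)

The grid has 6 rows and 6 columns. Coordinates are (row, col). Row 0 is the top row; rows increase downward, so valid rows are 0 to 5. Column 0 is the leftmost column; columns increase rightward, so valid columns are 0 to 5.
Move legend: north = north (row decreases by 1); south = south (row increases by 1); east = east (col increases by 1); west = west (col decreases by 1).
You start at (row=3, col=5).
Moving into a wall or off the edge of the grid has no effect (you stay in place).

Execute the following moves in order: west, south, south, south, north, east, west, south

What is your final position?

Start: (row=3, col=5)
  west (west): (row=3, col=5) -> (row=3, col=4)
  south (south): (row=3, col=4) -> (row=4, col=4)
  south (south): blocked, stay at (row=4, col=4)
  south (south): blocked, stay at (row=4, col=4)
  north (north): (row=4, col=4) -> (row=3, col=4)
  east (east): (row=3, col=4) -> (row=3, col=5)
  west (west): (row=3, col=5) -> (row=3, col=4)
  south (south): (row=3, col=4) -> (row=4, col=4)
Final: (row=4, col=4)

Answer: Final position: (row=4, col=4)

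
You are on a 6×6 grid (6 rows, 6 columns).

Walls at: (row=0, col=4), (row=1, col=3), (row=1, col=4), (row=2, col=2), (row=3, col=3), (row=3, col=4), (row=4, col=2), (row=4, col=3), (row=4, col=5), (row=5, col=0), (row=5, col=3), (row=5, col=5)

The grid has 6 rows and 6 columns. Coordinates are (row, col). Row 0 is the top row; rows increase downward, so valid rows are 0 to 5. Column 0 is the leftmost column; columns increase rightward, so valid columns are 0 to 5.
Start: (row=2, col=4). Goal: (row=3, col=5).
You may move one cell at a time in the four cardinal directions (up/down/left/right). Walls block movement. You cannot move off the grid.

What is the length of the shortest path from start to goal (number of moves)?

BFS from (row=2, col=4) until reaching (row=3, col=5):
  Distance 0: (row=2, col=4)
  Distance 1: (row=2, col=3), (row=2, col=5)
  Distance 2: (row=1, col=5), (row=3, col=5)  <- goal reached here
One shortest path (2 moves): (row=2, col=4) -> (row=2, col=5) -> (row=3, col=5)

Answer: Shortest path length: 2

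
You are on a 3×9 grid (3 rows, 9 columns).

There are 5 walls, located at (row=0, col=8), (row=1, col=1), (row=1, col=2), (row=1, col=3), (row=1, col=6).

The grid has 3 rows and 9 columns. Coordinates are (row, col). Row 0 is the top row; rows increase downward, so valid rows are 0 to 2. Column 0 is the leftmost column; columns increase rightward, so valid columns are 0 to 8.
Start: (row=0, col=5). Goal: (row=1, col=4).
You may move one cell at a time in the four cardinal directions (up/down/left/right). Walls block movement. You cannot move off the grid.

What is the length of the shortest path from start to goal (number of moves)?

BFS from (row=0, col=5) until reaching (row=1, col=4):
  Distance 0: (row=0, col=5)
  Distance 1: (row=0, col=4), (row=0, col=6), (row=1, col=5)
  Distance 2: (row=0, col=3), (row=0, col=7), (row=1, col=4), (row=2, col=5)  <- goal reached here
One shortest path (2 moves): (row=0, col=5) -> (row=0, col=4) -> (row=1, col=4)

Answer: Shortest path length: 2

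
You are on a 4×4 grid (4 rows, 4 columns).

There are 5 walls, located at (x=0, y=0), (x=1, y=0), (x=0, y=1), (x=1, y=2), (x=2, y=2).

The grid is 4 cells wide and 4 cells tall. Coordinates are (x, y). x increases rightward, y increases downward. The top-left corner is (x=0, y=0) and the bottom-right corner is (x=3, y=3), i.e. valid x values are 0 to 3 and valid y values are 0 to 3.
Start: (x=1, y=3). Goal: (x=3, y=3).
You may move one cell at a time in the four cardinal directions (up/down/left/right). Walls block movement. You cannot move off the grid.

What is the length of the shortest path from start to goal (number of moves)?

BFS from (x=1, y=3) until reaching (x=3, y=3):
  Distance 0: (x=1, y=3)
  Distance 1: (x=0, y=3), (x=2, y=3)
  Distance 2: (x=0, y=2), (x=3, y=3)  <- goal reached here
One shortest path (2 moves): (x=1, y=3) -> (x=2, y=3) -> (x=3, y=3)

Answer: Shortest path length: 2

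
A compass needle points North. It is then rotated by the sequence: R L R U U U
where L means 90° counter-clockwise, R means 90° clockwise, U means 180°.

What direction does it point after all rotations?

Start: North
  R (right (90° clockwise)) -> East
  L (left (90° counter-clockwise)) -> North
  R (right (90° clockwise)) -> East
  U (U-turn (180°)) -> West
  U (U-turn (180°)) -> East
  U (U-turn (180°)) -> West
Final: West

Answer: Final heading: West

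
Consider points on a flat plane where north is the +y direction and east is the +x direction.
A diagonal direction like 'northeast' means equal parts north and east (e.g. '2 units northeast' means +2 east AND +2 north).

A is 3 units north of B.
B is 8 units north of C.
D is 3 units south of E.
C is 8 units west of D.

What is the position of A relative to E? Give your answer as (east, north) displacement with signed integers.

Place E at the origin (east=0, north=0).
  D is 3 units south of E: delta (east=+0, north=-3); D at (east=0, north=-3).
  C is 8 units west of D: delta (east=-8, north=+0); C at (east=-8, north=-3).
  B is 8 units north of C: delta (east=+0, north=+8); B at (east=-8, north=5).
  A is 3 units north of B: delta (east=+0, north=+3); A at (east=-8, north=8).
Therefore A relative to E: (east=-8, north=8).

Answer: A is at (east=-8, north=8) relative to E.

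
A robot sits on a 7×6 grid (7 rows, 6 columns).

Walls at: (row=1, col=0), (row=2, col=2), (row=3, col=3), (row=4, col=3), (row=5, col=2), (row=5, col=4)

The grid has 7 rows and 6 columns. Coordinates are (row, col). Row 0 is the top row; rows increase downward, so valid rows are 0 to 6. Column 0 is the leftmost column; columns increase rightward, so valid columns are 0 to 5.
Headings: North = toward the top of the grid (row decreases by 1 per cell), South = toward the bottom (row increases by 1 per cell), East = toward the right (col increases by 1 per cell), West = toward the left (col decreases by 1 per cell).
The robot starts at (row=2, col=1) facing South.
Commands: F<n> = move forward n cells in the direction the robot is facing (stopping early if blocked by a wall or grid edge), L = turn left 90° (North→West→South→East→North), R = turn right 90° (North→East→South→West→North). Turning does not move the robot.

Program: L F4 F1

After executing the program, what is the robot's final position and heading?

Answer: Final position: (row=2, col=1), facing East

Derivation:
Start: (row=2, col=1), facing South
  L: turn left, now facing East
  F4: move forward 0/4 (blocked), now at (row=2, col=1)
  F1: move forward 0/1 (blocked), now at (row=2, col=1)
Final: (row=2, col=1), facing East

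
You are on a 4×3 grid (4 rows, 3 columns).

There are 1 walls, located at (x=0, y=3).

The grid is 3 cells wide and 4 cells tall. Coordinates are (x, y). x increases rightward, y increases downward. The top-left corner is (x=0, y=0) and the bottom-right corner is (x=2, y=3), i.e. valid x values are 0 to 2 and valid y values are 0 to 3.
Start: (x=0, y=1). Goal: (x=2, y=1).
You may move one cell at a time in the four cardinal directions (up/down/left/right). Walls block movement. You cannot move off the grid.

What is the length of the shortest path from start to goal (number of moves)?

BFS from (x=0, y=1) until reaching (x=2, y=1):
  Distance 0: (x=0, y=1)
  Distance 1: (x=0, y=0), (x=1, y=1), (x=0, y=2)
  Distance 2: (x=1, y=0), (x=2, y=1), (x=1, y=2)  <- goal reached here
One shortest path (2 moves): (x=0, y=1) -> (x=1, y=1) -> (x=2, y=1)

Answer: Shortest path length: 2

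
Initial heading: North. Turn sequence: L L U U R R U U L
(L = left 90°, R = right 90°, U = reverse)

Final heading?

Start: North
  L (left (90° counter-clockwise)) -> West
  L (left (90° counter-clockwise)) -> South
  U (U-turn (180°)) -> North
  U (U-turn (180°)) -> South
  R (right (90° clockwise)) -> West
  R (right (90° clockwise)) -> North
  U (U-turn (180°)) -> South
  U (U-turn (180°)) -> North
  L (left (90° counter-clockwise)) -> West
Final: West

Answer: Final heading: West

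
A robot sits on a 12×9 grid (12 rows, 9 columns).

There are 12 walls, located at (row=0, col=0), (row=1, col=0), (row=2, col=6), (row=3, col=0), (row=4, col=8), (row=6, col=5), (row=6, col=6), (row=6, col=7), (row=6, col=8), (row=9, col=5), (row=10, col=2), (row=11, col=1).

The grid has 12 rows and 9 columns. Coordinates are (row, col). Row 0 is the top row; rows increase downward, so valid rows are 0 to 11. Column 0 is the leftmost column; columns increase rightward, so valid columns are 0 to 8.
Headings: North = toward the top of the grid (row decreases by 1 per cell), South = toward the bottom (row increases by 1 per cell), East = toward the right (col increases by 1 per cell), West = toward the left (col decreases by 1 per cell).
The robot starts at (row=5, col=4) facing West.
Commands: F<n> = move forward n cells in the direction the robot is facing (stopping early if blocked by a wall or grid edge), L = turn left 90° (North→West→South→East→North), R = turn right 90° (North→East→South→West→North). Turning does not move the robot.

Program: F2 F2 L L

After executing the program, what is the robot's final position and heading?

Start: (row=5, col=4), facing West
  F2: move forward 2, now at (row=5, col=2)
  F2: move forward 2, now at (row=5, col=0)
  L: turn left, now facing South
  L: turn left, now facing East
Final: (row=5, col=0), facing East

Answer: Final position: (row=5, col=0), facing East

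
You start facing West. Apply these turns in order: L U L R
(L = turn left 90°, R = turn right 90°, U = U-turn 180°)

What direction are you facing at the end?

Start: West
  L (left (90° counter-clockwise)) -> South
  U (U-turn (180°)) -> North
  L (left (90° counter-clockwise)) -> West
  R (right (90° clockwise)) -> North
Final: North

Answer: Final heading: North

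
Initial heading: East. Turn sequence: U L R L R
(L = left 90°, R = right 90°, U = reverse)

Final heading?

Start: East
  U (U-turn (180°)) -> West
  L (left (90° counter-clockwise)) -> South
  R (right (90° clockwise)) -> West
  L (left (90° counter-clockwise)) -> South
  R (right (90° clockwise)) -> West
Final: West

Answer: Final heading: West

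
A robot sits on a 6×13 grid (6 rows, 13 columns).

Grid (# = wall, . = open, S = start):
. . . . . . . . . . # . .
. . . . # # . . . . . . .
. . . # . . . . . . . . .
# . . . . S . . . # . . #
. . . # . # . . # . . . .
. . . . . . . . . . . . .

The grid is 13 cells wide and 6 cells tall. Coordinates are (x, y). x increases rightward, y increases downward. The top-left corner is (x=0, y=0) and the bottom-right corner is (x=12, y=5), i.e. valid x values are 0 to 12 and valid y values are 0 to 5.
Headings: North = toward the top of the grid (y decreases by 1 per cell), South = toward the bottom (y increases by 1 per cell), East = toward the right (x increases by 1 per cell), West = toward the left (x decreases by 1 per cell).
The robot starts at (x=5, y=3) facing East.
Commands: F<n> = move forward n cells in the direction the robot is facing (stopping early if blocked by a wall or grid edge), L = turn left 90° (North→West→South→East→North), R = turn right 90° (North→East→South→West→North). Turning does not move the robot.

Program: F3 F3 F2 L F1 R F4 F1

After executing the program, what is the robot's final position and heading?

Start: (x=5, y=3), facing East
  F3: move forward 3, now at (x=8, y=3)
  F3: move forward 0/3 (blocked), now at (x=8, y=3)
  F2: move forward 0/2 (blocked), now at (x=8, y=3)
  L: turn left, now facing North
  F1: move forward 1, now at (x=8, y=2)
  R: turn right, now facing East
  F4: move forward 4, now at (x=12, y=2)
  F1: move forward 0/1 (blocked), now at (x=12, y=2)
Final: (x=12, y=2), facing East

Answer: Final position: (x=12, y=2), facing East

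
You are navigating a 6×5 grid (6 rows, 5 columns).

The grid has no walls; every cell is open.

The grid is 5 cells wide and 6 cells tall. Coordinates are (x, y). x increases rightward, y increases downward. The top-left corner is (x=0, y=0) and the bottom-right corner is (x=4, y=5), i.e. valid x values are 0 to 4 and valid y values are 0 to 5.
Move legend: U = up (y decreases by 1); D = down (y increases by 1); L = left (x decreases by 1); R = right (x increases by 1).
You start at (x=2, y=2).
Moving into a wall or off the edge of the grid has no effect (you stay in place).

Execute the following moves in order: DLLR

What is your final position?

Answer: Final position: (x=1, y=3)

Derivation:
Start: (x=2, y=2)
  D (down): (x=2, y=2) -> (x=2, y=3)
  L (left): (x=2, y=3) -> (x=1, y=3)
  L (left): (x=1, y=3) -> (x=0, y=3)
  R (right): (x=0, y=3) -> (x=1, y=3)
Final: (x=1, y=3)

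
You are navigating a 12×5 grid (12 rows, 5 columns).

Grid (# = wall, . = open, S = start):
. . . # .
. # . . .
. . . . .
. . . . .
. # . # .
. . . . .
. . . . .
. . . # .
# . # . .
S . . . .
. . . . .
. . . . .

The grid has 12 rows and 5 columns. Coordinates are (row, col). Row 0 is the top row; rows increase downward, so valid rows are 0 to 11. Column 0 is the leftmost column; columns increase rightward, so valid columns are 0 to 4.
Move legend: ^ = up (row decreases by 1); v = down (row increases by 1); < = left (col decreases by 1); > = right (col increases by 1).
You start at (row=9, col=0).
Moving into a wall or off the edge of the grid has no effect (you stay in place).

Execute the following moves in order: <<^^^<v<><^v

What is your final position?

Answer: Final position: (row=10, col=0)

Derivation:
Start: (row=9, col=0)
  < (left): blocked, stay at (row=9, col=0)
  < (left): blocked, stay at (row=9, col=0)
  [×3]^ (up): blocked, stay at (row=9, col=0)
  < (left): blocked, stay at (row=9, col=0)
  v (down): (row=9, col=0) -> (row=10, col=0)
  < (left): blocked, stay at (row=10, col=0)
  > (right): (row=10, col=0) -> (row=10, col=1)
  < (left): (row=10, col=1) -> (row=10, col=0)
  ^ (up): (row=10, col=0) -> (row=9, col=0)
  v (down): (row=9, col=0) -> (row=10, col=0)
Final: (row=10, col=0)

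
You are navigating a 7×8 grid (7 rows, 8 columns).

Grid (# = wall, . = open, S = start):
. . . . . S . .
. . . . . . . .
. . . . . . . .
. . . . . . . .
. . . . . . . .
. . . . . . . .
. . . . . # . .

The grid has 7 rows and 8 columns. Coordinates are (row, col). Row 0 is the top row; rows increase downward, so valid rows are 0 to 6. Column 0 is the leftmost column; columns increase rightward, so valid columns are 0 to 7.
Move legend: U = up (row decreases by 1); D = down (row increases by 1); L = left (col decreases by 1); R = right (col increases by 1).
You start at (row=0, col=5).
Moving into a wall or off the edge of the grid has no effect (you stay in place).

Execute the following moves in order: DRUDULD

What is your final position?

Answer: Final position: (row=1, col=5)

Derivation:
Start: (row=0, col=5)
  D (down): (row=0, col=5) -> (row=1, col=5)
  R (right): (row=1, col=5) -> (row=1, col=6)
  U (up): (row=1, col=6) -> (row=0, col=6)
  D (down): (row=0, col=6) -> (row=1, col=6)
  U (up): (row=1, col=6) -> (row=0, col=6)
  L (left): (row=0, col=6) -> (row=0, col=5)
  D (down): (row=0, col=5) -> (row=1, col=5)
Final: (row=1, col=5)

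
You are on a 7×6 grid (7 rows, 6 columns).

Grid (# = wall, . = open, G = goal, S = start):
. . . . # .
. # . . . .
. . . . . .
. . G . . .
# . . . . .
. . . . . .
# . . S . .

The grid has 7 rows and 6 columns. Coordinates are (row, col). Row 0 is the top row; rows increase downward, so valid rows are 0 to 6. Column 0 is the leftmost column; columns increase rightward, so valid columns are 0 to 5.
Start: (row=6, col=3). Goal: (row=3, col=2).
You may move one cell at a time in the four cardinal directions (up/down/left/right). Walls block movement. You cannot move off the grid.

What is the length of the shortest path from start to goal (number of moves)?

BFS from (row=6, col=3) until reaching (row=3, col=2):
  Distance 0: (row=6, col=3)
  Distance 1: (row=5, col=3), (row=6, col=2), (row=6, col=4)
  Distance 2: (row=4, col=3), (row=5, col=2), (row=5, col=4), (row=6, col=1), (row=6, col=5)
  Distance 3: (row=3, col=3), (row=4, col=2), (row=4, col=4), (row=5, col=1), (row=5, col=5)
  Distance 4: (row=2, col=3), (row=3, col=2), (row=3, col=4), (row=4, col=1), (row=4, col=5), (row=5, col=0)  <- goal reached here
One shortest path (4 moves): (row=6, col=3) -> (row=6, col=2) -> (row=5, col=2) -> (row=4, col=2) -> (row=3, col=2)

Answer: Shortest path length: 4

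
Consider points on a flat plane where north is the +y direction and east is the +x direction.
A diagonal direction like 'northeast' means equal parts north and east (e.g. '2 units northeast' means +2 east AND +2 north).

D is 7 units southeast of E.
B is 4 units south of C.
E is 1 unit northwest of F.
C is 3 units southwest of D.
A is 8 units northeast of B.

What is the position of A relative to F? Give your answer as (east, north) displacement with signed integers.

Place F at the origin (east=0, north=0).
  E is 1 unit northwest of F: delta (east=-1, north=+1); E at (east=-1, north=1).
  D is 7 units southeast of E: delta (east=+7, north=-7); D at (east=6, north=-6).
  C is 3 units southwest of D: delta (east=-3, north=-3); C at (east=3, north=-9).
  B is 4 units south of C: delta (east=+0, north=-4); B at (east=3, north=-13).
  A is 8 units northeast of B: delta (east=+8, north=+8); A at (east=11, north=-5).
Therefore A relative to F: (east=11, north=-5).

Answer: A is at (east=11, north=-5) relative to F.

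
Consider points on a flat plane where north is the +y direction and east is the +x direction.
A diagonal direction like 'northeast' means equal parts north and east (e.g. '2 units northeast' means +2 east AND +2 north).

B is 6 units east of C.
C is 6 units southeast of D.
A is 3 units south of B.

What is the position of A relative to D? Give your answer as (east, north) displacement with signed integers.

Answer: A is at (east=12, north=-9) relative to D.

Derivation:
Place D at the origin (east=0, north=0).
  C is 6 units southeast of D: delta (east=+6, north=-6); C at (east=6, north=-6).
  B is 6 units east of C: delta (east=+6, north=+0); B at (east=12, north=-6).
  A is 3 units south of B: delta (east=+0, north=-3); A at (east=12, north=-9).
Therefore A relative to D: (east=12, north=-9).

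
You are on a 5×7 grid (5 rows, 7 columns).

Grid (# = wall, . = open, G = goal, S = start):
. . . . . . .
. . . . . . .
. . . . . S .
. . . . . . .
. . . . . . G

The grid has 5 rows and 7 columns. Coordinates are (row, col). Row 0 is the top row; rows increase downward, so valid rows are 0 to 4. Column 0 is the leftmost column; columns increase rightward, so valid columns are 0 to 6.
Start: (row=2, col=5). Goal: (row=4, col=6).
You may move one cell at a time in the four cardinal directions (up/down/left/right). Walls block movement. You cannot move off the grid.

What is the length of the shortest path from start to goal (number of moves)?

BFS from (row=2, col=5) until reaching (row=4, col=6):
  Distance 0: (row=2, col=5)
  Distance 1: (row=1, col=5), (row=2, col=4), (row=2, col=6), (row=3, col=5)
  Distance 2: (row=0, col=5), (row=1, col=4), (row=1, col=6), (row=2, col=3), (row=3, col=4), (row=3, col=6), (row=4, col=5)
  Distance 3: (row=0, col=4), (row=0, col=6), (row=1, col=3), (row=2, col=2), (row=3, col=3), (row=4, col=4), (row=4, col=6)  <- goal reached here
One shortest path (3 moves): (row=2, col=5) -> (row=2, col=6) -> (row=3, col=6) -> (row=4, col=6)

Answer: Shortest path length: 3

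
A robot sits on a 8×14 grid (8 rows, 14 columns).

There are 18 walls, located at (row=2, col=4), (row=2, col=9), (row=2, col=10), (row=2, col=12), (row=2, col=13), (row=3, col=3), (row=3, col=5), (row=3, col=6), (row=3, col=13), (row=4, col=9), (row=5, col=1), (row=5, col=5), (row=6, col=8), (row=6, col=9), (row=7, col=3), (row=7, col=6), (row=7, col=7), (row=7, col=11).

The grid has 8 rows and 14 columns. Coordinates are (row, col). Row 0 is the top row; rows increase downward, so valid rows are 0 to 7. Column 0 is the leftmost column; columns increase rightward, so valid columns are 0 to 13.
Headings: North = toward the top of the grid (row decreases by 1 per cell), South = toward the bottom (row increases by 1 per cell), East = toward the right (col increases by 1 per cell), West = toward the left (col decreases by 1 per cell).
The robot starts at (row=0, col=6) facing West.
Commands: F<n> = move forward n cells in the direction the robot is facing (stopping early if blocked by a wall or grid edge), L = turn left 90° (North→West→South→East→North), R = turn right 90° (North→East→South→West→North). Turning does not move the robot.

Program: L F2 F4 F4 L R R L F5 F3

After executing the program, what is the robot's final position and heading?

Start: (row=0, col=6), facing West
  L: turn left, now facing South
  F2: move forward 2, now at (row=2, col=6)
  F4: move forward 0/4 (blocked), now at (row=2, col=6)
  F4: move forward 0/4 (blocked), now at (row=2, col=6)
  L: turn left, now facing East
  R: turn right, now facing South
  R: turn right, now facing West
  L: turn left, now facing South
  F5: move forward 0/5 (blocked), now at (row=2, col=6)
  F3: move forward 0/3 (blocked), now at (row=2, col=6)
Final: (row=2, col=6), facing South

Answer: Final position: (row=2, col=6), facing South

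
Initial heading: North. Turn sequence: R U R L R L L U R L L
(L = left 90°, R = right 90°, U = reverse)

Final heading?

Start: North
  R (right (90° clockwise)) -> East
  U (U-turn (180°)) -> West
  R (right (90° clockwise)) -> North
  L (left (90° counter-clockwise)) -> West
  R (right (90° clockwise)) -> North
  L (left (90° counter-clockwise)) -> West
  L (left (90° counter-clockwise)) -> South
  U (U-turn (180°)) -> North
  R (right (90° clockwise)) -> East
  L (left (90° counter-clockwise)) -> North
  L (left (90° counter-clockwise)) -> West
Final: West

Answer: Final heading: West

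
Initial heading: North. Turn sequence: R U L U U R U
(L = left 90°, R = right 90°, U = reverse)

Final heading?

Start: North
  R (right (90° clockwise)) -> East
  U (U-turn (180°)) -> West
  L (left (90° counter-clockwise)) -> South
  U (U-turn (180°)) -> North
  U (U-turn (180°)) -> South
  R (right (90° clockwise)) -> West
  U (U-turn (180°)) -> East
Final: East

Answer: Final heading: East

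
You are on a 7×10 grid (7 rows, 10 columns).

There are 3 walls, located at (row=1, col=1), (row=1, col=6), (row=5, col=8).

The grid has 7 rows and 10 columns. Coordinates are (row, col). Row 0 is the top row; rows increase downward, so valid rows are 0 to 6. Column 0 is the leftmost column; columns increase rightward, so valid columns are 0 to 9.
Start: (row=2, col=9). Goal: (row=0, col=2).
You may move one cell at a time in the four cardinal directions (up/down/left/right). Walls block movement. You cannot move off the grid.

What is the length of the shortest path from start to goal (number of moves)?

BFS from (row=2, col=9) until reaching (row=0, col=2):
  Distance 0: (row=2, col=9)
  Distance 1: (row=1, col=9), (row=2, col=8), (row=3, col=9)
  Distance 2: (row=0, col=9), (row=1, col=8), (row=2, col=7), (row=3, col=8), (row=4, col=9)
  Distance 3: (row=0, col=8), (row=1, col=7), (row=2, col=6), (row=3, col=7), (row=4, col=8), (row=5, col=9)
  Distance 4: (row=0, col=7), (row=2, col=5), (row=3, col=6), (row=4, col=7), (row=6, col=9)
  Distance 5: (row=0, col=6), (row=1, col=5), (row=2, col=4), (row=3, col=5), (row=4, col=6), (row=5, col=7), (row=6, col=8)
  Distance 6: (row=0, col=5), (row=1, col=4), (row=2, col=3), (row=3, col=4), (row=4, col=5), (row=5, col=6), (row=6, col=7)
  Distance 7: (row=0, col=4), (row=1, col=3), (row=2, col=2), (row=3, col=3), (row=4, col=4), (row=5, col=5), (row=6, col=6)
  Distance 8: (row=0, col=3), (row=1, col=2), (row=2, col=1), (row=3, col=2), (row=4, col=3), (row=5, col=4), (row=6, col=5)
  Distance 9: (row=0, col=2), (row=2, col=0), (row=3, col=1), (row=4, col=2), (row=5, col=3), (row=6, col=4)  <- goal reached here
One shortest path (9 moves): (row=2, col=9) -> (row=2, col=8) -> (row=2, col=7) -> (row=2, col=6) -> (row=2, col=5) -> (row=2, col=4) -> (row=2, col=3) -> (row=2, col=2) -> (row=1, col=2) -> (row=0, col=2)

Answer: Shortest path length: 9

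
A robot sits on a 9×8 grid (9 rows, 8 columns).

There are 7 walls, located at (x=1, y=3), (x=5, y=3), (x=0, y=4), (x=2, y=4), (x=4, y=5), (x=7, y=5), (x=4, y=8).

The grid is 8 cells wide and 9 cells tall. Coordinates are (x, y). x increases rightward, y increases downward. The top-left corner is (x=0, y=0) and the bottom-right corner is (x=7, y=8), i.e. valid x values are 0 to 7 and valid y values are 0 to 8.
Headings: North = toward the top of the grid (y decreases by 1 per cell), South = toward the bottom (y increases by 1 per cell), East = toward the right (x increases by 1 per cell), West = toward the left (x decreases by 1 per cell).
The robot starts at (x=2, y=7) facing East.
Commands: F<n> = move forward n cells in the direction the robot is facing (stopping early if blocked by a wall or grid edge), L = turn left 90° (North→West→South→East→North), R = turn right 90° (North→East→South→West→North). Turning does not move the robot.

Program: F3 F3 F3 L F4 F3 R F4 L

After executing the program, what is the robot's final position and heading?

Answer: Final position: (x=7, y=6), facing North

Derivation:
Start: (x=2, y=7), facing East
  F3: move forward 3, now at (x=5, y=7)
  F3: move forward 2/3 (blocked), now at (x=7, y=7)
  F3: move forward 0/3 (blocked), now at (x=7, y=7)
  L: turn left, now facing North
  F4: move forward 1/4 (blocked), now at (x=7, y=6)
  F3: move forward 0/3 (blocked), now at (x=7, y=6)
  R: turn right, now facing East
  F4: move forward 0/4 (blocked), now at (x=7, y=6)
  L: turn left, now facing North
Final: (x=7, y=6), facing North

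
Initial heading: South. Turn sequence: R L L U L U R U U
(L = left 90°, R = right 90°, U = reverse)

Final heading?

Answer: Final heading: East

Derivation:
Start: South
  R (right (90° clockwise)) -> West
  L (left (90° counter-clockwise)) -> South
  L (left (90° counter-clockwise)) -> East
  U (U-turn (180°)) -> West
  L (left (90° counter-clockwise)) -> South
  U (U-turn (180°)) -> North
  R (right (90° clockwise)) -> East
  U (U-turn (180°)) -> West
  U (U-turn (180°)) -> East
Final: East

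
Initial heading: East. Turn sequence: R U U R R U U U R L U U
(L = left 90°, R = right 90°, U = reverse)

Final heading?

Answer: Final heading: South

Derivation:
Start: East
  R (right (90° clockwise)) -> South
  U (U-turn (180°)) -> North
  U (U-turn (180°)) -> South
  R (right (90° clockwise)) -> West
  R (right (90° clockwise)) -> North
  U (U-turn (180°)) -> South
  U (U-turn (180°)) -> North
  U (U-turn (180°)) -> South
  R (right (90° clockwise)) -> West
  L (left (90° counter-clockwise)) -> South
  U (U-turn (180°)) -> North
  U (U-turn (180°)) -> South
Final: South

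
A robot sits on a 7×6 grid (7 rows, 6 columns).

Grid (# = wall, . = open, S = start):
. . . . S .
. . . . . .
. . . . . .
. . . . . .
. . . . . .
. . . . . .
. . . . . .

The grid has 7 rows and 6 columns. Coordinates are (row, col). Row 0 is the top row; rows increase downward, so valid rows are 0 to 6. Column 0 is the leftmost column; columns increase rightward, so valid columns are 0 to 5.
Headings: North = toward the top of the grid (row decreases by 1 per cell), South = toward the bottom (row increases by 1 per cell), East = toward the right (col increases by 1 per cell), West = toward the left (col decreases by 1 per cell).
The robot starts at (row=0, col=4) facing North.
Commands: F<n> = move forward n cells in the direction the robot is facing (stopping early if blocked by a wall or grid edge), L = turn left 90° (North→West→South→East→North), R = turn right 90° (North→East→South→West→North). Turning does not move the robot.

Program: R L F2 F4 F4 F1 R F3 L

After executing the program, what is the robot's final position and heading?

Start: (row=0, col=4), facing North
  R: turn right, now facing East
  L: turn left, now facing North
  F2: move forward 0/2 (blocked), now at (row=0, col=4)
  F4: move forward 0/4 (blocked), now at (row=0, col=4)
  F4: move forward 0/4 (blocked), now at (row=0, col=4)
  F1: move forward 0/1 (blocked), now at (row=0, col=4)
  R: turn right, now facing East
  F3: move forward 1/3 (blocked), now at (row=0, col=5)
  L: turn left, now facing North
Final: (row=0, col=5), facing North

Answer: Final position: (row=0, col=5), facing North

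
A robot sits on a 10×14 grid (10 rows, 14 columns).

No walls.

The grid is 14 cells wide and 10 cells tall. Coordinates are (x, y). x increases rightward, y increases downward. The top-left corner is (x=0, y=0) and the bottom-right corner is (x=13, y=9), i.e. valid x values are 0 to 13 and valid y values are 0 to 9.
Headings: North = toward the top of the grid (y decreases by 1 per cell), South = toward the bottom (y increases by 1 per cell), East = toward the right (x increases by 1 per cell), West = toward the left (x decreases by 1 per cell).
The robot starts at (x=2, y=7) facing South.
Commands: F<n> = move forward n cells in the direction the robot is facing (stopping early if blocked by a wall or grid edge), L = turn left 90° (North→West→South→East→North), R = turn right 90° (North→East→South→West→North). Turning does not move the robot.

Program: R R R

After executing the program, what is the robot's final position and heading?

Answer: Final position: (x=2, y=7), facing East

Derivation:
Start: (x=2, y=7), facing South
  R: turn right, now facing West
  R: turn right, now facing North
  R: turn right, now facing East
Final: (x=2, y=7), facing East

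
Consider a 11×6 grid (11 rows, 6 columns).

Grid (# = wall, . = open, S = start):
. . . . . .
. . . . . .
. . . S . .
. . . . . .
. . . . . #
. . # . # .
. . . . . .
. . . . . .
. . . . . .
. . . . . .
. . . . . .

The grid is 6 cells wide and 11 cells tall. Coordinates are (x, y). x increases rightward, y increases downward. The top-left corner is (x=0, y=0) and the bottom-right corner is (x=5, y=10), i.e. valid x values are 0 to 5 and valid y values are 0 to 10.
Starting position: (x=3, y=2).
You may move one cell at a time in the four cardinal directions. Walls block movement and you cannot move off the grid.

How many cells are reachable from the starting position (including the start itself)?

BFS flood-fill from (x=3, y=2):
  Distance 0: (x=3, y=2)
  Distance 1: (x=3, y=1), (x=2, y=2), (x=4, y=2), (x=3, y=3)
  Distance 2: (x=3, y=0), (x=2, y=1), (x=4, y=1), (x=1, y=2), (x=5, y=2), (x=2, y=3), (x=4, y=3), (x=3, y=4)
  Distance 3: (x=2, y=0), (x=4, y=0), (x=1, y=1), (x=5, y=1), (x=0, y=2), (x=1, y=3), (x=5, y=3), (x=2, y=4), (x=4, y=4), (x=3, y=5)
  Distance 4: (x=1, y=0), (x=5, y=0), (x=0, y=1), (x=0, y=3), (x=1, y=4), (x=3, y=6)
  Distance 5: (x=0, y=0), (x=0, y=4), (x=1, y=5), (x=2, y=6), (x=4, y=6), (x=3, y=7)
  Distance 6: (x=0, y=5), (x=1, y=6), (x=5, y=6), (x=2, y=7), (x=4, y=7), (x=3, y=8)
  Distance 7: (x=5, y=5), (x=0, y=6), (x=1, y=7), (x=5, y=7), (x=2, y=8), (x=4, y=8), (x=3, y=9)
  Distance 8: (x=0, y=7), (x=1, y=8), (x=5, y=8), (x=2, y=9), (x=4, y=9), (x=3, y=10)
  Distance 9: (x=0, y=8), (x=1, y=9), (x=5, y=9), (x=2, y=10), (x=4, y=10)
  Distance 10: (x=0, y=9), (x=1, y=10), (x=5, y=10)
  Distance 11: (x=0, y=10)
Total reachable: 63 (grid has 63 open cells total)

Answer: Reachable cells: 63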